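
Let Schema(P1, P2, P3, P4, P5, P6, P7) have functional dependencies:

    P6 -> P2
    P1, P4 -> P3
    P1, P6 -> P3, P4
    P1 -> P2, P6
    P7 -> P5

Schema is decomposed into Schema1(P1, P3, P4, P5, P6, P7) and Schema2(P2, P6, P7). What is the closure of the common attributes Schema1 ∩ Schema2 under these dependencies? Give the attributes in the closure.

P2, P5, P6, P7

Schema1 ∩ Schema2 = {P6, P7}.
P6 → P2 applies, adding P2
P7 → P5 applies, adding P5
Closure: {P2, P5, P6, P7}.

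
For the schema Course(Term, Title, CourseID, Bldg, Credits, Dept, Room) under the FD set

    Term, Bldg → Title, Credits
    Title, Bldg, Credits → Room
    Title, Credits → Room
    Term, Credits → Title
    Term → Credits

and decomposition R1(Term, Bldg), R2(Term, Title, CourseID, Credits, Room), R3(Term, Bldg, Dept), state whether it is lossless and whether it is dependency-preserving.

lossy but dependency-preserving

Lossless test (chase): Rows 1 and 3 agree on Term, Bldg; apply Term, Bldg→Title, Credits and equate their Title, Credits entries. Rows 1 and 3 agree on Title, Bldg, Credits; apply Title, Bldg, Credits→Room and equate their Room entries. Rows 1 and 2 agree on Term; apply Term→Credits and equate their Credits entries. Rows 1 and 2 agree on Term, Credits; apply Term, Credits→Title and equate their Title entries. Rows 1 and 2 agree on Title, Credits; apply Title, Credits→Room and equate their Room entries. No row becomes fully distinguished — the join is lossy.
Dependency preservation: Term, Bldg → Title, Credits; Title, Bldg, Credits → Room are not contained in any single fragment, but the restricted closure of each left-hand side across the fragments still reaches the right-hand side; the remaining FDs each lie inside some fragment. All dependencies are preserved.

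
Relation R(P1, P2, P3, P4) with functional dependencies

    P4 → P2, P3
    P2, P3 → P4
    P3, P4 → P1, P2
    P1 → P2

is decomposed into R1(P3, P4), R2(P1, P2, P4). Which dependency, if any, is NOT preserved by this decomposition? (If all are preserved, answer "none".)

P2, P3 → P4

Check P2, P3 → P4: no single fragment contains all of {P2, P3, P4}, and the restricted closure of {P2, P3} across the fragments never reaches {P4}.
P4 → P2, P3 is preserved.
P3, P4 → P1, P2 is preserved.
P1 → P2 is preserved.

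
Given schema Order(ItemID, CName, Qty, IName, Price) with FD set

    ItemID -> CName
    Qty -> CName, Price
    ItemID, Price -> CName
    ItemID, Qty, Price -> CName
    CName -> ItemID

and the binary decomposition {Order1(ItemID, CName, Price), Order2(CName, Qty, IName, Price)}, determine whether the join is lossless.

Common attributes: Order1 ∩ Order2 = {CName, Price}.
Closure of {CName, Price}: CName → ItemID applies, adding ItemID. So (CName, Price)⁺ = {ItemID, CName, Price}.
This closure contains every attribute of Order1, so Order1 ∩ Order2 → Order1. The join is lossless.

Yes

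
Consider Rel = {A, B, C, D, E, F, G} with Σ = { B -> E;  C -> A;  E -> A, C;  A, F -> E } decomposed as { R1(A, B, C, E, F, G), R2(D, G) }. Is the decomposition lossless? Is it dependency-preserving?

Lossless test: (G)⁺ = {G}, which is a superkey of neither fragment — lossy.
Dependency preservation: every FD's attributes lie within a single fragment, so each can be enforced locally — preserved.

lossy but dependency-preserving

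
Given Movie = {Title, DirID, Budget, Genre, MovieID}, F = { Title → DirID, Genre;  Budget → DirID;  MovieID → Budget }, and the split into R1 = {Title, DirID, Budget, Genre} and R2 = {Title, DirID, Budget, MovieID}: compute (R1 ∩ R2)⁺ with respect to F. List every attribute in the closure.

Title, DirID, Budget, Genre

R1 ∩ R2 = {Title, DirID, Budget}.
Title → DirID, Genre applies, adding Genre
Closure: {Title, DirID, Budget, Genre}.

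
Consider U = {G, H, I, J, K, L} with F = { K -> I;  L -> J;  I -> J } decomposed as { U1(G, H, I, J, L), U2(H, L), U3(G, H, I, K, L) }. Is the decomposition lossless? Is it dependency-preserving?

Lossless test (chase): Rows 1 and 2 agree on L; apply L→J and equate their J entries. Rows 1 and 3 agree on L; apply L→J and equate their J entries. Row 3 is now all distinguished symbols — the join is lossless.
Dependency preservation: every FD's attributes lie within a single fragment, so each can be enforced locally — preserved.

lossless and dependency-preserving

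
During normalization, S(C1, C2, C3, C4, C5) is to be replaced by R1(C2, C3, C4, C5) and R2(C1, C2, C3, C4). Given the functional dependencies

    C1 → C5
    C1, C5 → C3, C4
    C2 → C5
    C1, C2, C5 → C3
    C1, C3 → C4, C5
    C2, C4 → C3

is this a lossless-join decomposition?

Common attributes: R1 ∩ R2 = {C2, C3, C4}.
Closure of {C2, C3, C4}: C2 → C5 applies, adding C5. So (C2, C3, C4)⁺ = {C2, C3, C4, C5}.
This closure contains every attribute of R1, so R1 ∩ R2 → R1. The join is lossless.

Yes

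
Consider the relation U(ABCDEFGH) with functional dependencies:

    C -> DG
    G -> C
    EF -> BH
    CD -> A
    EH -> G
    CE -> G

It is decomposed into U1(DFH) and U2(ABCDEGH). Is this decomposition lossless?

No

Common attributes: U1 ∩ U2 = {DH}.
No dependency enlarges {DH}, so (DH)⁺ = {DH}.
The closure contains neither all of U1 = {DFH} nor all of U2 = {ABCDEGH}, so the common attributes are not a superkey of either fragment. The join is lossy.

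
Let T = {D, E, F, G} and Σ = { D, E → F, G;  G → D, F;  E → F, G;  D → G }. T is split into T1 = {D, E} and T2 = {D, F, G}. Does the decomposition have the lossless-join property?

Common attributes: T1 ∩ T2 = {D}.
Closure of {D}: D → G applies, adding G; G → D, F applies, adding F. So (D)⁺ = {D, F, G}.
This closure contains every attribute of T2, so T1 ∩ T2 → T2. The join is lossless.

Yes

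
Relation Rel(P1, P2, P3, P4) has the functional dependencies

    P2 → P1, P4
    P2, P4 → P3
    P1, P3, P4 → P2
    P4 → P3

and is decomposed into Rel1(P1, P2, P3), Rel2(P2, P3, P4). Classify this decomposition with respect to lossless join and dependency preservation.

lossless but not dependency-preserving

Lossless test: (P2, P3)⁺ = {P1, P2, P3, P4}, which contains all of one fragment — lossless.
Dependency preservation: the restricted closure of {P1, P3, P4} across the fragments never reaches {P2}, so P1, P3, P4 → P2 cannot be enforced without a join — not preserved.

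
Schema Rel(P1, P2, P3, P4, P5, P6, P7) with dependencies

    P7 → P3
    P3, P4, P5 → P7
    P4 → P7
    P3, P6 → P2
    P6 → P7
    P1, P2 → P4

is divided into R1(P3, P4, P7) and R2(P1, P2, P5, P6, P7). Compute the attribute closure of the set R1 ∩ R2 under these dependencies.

R1 ∩ R2 = {P7}.
P7 → P3 applies, adding P3
Closure: {P3, P7}.

P3, P7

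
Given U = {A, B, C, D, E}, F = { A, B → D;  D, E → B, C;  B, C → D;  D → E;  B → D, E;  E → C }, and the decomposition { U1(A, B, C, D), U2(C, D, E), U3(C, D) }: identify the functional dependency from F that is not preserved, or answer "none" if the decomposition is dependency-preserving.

A, B → D lies within U1.
D, E → B, C: restricted closure across fragments reaches B, C.
B, C → D lies within U1.
D → E lies within U2.
B → D, E: restricted closure across fragments reaches D, E.
E → C lies within U2.
Every dependency is enforceable on the fragments, so the decomposition is dependency-preserving.

none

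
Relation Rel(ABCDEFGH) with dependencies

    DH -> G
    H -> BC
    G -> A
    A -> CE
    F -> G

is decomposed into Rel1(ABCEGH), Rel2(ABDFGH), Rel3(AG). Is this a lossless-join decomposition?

Chase test. Columns are ABCDEFGH; row i has aⱼ where attribute j ∈ Reli, else bᵢⱼ.
Initial tableau (one row per fragment):
  row 1: a1 a2 a3 b14 a5 b16 a7 a8
  row 2: a1 a2 b23 a4 b25 a6 a7 a8
  row 3: a1 b32 b33 b34 b35 b36 a7 b38
Rows 1 and 2 agree on H; apply H→BC and equate their BC entries.
Rows 1 and 2 agree on A; apply A→CE and equate their CE entries.
Rows 1 and 3 agree on A; apply A→CE and equate their CE entries.
Row 2 is now all distinguished symbols — the join is lossless.

Yes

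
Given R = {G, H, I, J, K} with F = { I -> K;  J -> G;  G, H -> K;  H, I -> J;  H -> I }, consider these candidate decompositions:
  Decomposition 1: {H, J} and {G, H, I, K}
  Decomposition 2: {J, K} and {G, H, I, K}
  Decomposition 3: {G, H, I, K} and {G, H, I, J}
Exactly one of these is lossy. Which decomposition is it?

Decomposition 1: common = {H}, closure = {G, H, I, J, K} → lossless.
Decomposition 2: common = {K}, closure = {K} → lossy.
Decomposition 3: common = {G, H, I}, closure = {G, H, I, J, K} → lossless.

Decomposition 2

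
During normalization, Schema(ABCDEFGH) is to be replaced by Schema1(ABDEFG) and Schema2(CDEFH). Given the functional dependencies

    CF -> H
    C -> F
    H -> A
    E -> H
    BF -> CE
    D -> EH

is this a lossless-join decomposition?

Common attributes: Schema1 ∩ Schema2 = {DEF}.
Closure of {DEF}: E → H applies, adding H; H → A applies, adding A. So (DEF)⁺ = {ADEFH}.
The closure contains neither all of Schema1 = {ABDEFG} nor all of Schema2 = {CDEFH}, so the common attributes are not a superkey of either fragment. The join is lossy.

No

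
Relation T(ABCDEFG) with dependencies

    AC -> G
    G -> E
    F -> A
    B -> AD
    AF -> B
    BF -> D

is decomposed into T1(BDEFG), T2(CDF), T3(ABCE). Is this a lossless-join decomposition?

Chase test. Columns are ABCDEFG; row i has aⱼ where attribute j ∈ Ti, else bᵢⱼ.
Initial tableau (one row per fragment):
  row 1: b11 a2 b13 a4 a5 a6 a7
  row 2: b21 b22 a3 a4 b25 a6 b27
  row 3: a1 a2 a3 b34 a5 b36 b37
Rows 1 and 2 agree on F; apply F→A and equate their A entries.
Rows 1 and 3 agree on B; apply B→AD and equate their AD entries.
Rows 1 and 2 agree on AF; apply AF→B and equate their B entries.
Rows 2 and 3 agree on AC; apply AC→G and equate their G entries.
Rows 2 and 3 agree on G; apply G→E and equate their E entries.
No row becomes fully distinguished — the join is lossy.

No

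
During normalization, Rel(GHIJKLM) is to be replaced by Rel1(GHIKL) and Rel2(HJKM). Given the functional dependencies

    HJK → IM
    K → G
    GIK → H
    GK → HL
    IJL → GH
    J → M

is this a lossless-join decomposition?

No

Common attributes: Rel1 ∩ Rel2 = {HK}.
Closure of {HK}: K → G applies, adding G; GK → HL applies, adding L. So (HK)⁺ = {GHKL}.
The closure contains neither all of Rel1 = {GHIKL} nor all of Rel2 = {HJKM}, so the common attributes are not a superkey of either fragment. The join is lossy.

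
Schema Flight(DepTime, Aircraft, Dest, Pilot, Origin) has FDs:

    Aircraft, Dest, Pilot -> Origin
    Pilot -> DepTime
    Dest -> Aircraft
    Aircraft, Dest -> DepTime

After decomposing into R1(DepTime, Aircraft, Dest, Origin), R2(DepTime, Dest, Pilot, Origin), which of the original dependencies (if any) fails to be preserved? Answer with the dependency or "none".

none

Aircraft, Dest, Pilot → Origin: restricted closure across fragments reaches Origin.
Pilot → DepTime lies within R2.
Dest → Aircraft lies within R1.
Aircraft, Dest → DepTime lies within R1.
Every dependency is enforceable on the fragments, so the decomposition is dependency-preserving.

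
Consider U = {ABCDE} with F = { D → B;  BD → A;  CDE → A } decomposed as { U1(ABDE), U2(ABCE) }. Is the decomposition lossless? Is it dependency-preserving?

lossy but dependency-preserving

Lossless test: (ABE)⁺ = {ABE}, which is a superkey of neither fragment — lossy.
Dependency preservation: CDE → A is not contained in any single fragment, but the restricted closure of its left-hand side across the fragments still reaches the right-hand side; the remaining FDs each lie inside some fragment. All dependencies are preserved.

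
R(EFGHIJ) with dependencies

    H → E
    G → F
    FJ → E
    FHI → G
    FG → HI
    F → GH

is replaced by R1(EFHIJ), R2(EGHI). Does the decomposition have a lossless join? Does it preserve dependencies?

lossy and not dependency-preserving

Lossless test: (EHI)⁺ = {EHI}, which is a superkey of neither fragment — lossy.
Dependency preservation: the restricted closure of {G} across the fragments never reaches {F}, so G → F cannot be enforced without a join — not preserved.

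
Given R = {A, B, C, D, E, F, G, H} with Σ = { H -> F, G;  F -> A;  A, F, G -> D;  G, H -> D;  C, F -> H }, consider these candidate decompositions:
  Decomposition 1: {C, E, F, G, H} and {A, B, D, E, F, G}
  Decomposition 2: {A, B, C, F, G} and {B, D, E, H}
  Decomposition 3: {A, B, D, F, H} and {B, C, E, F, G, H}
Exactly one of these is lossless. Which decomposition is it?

Decomposition 1: common = {E, F, G}, closure = {A, D, E, F, G} → lossy.
Decomposition 2: common = {B}, closure = {B} → lossy.
Decomposition 3: common = {B, F, H}, closure = {A, B, D, F, G, H} → lossless.

Decomposition 3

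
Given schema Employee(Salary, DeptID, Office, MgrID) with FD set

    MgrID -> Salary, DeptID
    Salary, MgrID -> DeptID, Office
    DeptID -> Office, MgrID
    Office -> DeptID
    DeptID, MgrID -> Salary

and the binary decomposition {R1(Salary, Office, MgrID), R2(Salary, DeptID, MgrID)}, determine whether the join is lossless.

Yes

Common attributes: R1 ∩ R2 = {Salary, MgrID}.
Closure of {Salary, MgrID}: MgrID → Salary, DeptID applies, adding DeptID; Salary, MgrID → DeptID, Office applies, adding Office. So (Salary, MgrID)⁺ = {Salary, DeptID, Office, MgrID}.
This closure contains every attribute of R1, so R1 ∩ R2 → R1. The join is lossless.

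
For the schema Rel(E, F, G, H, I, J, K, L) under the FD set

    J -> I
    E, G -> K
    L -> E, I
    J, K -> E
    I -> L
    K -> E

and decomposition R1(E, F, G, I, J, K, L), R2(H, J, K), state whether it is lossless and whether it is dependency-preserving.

lossy but dependency-preserving

Lossless test: (J, K)⁺ = {E, I, J, K, L}, which is a superkey of neither fragment — lossy.
Dependency preservation: every FD's attributes lie within a single fragment, so each can be enforced locally — preserved.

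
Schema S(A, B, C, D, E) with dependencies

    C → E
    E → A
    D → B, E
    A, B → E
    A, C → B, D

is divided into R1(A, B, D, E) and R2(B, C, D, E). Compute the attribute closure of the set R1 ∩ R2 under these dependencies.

A, B, D, E

R1 ∩ R2 = {B, D, E}.
E → A applies, adding A
Closure: {A, B, D, E}.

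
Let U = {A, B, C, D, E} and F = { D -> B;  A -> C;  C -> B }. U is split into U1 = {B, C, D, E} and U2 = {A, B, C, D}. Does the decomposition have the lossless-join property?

Common attributes: U1 ∩ U2 = {B, C, D}.
No dependency enlarges {B, C, D}, so (B, C, D)⁺ = {B, C, D}.
The closure contains neither all of U1 = {B, C, D, E} nor all of U2 = {A, B, C, D}, so the common attributes are not a superkey of either fragment. The join is lossy.

No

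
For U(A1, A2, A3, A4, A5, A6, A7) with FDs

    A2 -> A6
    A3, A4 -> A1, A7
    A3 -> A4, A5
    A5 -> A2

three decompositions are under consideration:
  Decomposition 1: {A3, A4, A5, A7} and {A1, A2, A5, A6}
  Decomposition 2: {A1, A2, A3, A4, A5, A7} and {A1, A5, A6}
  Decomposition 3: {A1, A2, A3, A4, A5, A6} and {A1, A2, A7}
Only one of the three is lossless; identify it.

Decomposition 2

Decomposition 1: common = {A5}, closure = {A2, A5, A6} → lossy.
Decomposition 2: common = {A1, A5}, closure = {A1, A2, A5, A6} → lossless.
Decomposition 3: common = {A1, A2}, closure = {A1, A2, A6} → lossy.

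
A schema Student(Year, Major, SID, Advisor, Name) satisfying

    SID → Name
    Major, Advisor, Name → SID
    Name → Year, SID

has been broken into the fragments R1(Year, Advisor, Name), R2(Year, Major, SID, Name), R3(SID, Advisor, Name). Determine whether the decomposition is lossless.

Chase test. Columns are Year, Major, SID, Advisor, Name; row i has aⱼ where attribute j ∈ Ri, else bᵢⱼ.
Initial tableau (one row per fragment):
  row 1: a1 b12 b13 a4 a5
  row 2: a1 a2 a3 b24 a5
  row 3: b31 b32 a3 a4 a5
Rows 1 and 2 agree on Name; apply Name→Year, SID and equate their Year, SID entries.
Rows 1 and 3 agree on Name; apply Name→Year, SID and equate their Year, SID entries.
No row becomes fully distinguished — the join is lossy.

No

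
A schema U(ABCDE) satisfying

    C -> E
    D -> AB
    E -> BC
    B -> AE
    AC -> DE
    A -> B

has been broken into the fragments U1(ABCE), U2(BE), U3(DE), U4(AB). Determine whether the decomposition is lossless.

Yes

Chase test. Columns are ABCDE; row i has aⱼ where attribute j ∈ Ui, else bᵢⱼ.
Initial tableau (one row per fragment):
  row 1: a1 a2 a3 b14 a5
  row 2: b21 a2 b23 b24 a5
  row 3: b31 b32 b33 a4 a5
  row 4: a1 a2 b43 b44 b45
Rows 1 and 2 agree on E; apply E→BC and equate their BC entries.
Rows 1 and 3 agree on E; apply E→BC and equate their BC entries.
Rows 1 and 2 agree on B; apply B→AE and equate their AE entries.
Rows 1 and 3 agree on B; apply B→AE and equate their AE entries.
Rows 1 and 4 agree on B; apply B→AE and equate their AE entries.
Rows 1 and 2 agree on AC; apply AC→DE and equate their DE entries.
Rows 1 and 3 agree on AC; apply AC→DE and equate their DE entries.
Rows 1 and 4 agree on E; apply E→BC and equate their BC entries.
Rows 1 and 4 agree on AC; apply AC→DE and equate their DE entries.
Row 1 is now all distinguished symbols — the join is lossless.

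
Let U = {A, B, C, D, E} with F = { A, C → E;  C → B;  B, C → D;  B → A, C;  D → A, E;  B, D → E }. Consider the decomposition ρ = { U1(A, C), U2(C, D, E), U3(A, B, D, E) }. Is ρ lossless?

Chase test. Columns are A, B, C, D, E; row i has aⱼ where attribute j ∈ Ui, else bᵢⱼ.
Initial tableau (one row per fragment):
  row 1: a1 b12 a3 b14 b15
  row 2: b21 b22 a3 a4 a5
  row 3: a1 a2 b33 a4 a5
Rows 1 and 2 agree on C; apply C→B and equate their B entries.
Rows 1 and 2 agree on B, C; apply B, C→D and equate their D entries.
Rows 1 and 2 agree on B; apply B→A, C and equate their A, C entries.
Rows 1 and 2 agree on D; apply D→A, E and equate their A, E entries.
No row becomes fully distinguished — the join is lossy.

No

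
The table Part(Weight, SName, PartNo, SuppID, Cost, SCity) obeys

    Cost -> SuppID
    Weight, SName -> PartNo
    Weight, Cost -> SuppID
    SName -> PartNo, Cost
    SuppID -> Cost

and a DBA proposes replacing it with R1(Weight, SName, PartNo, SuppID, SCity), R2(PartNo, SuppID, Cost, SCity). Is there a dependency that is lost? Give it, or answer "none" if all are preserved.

Cost → SuppID lies within R2.
Weight, SName → PartNo lies within R1.
Weight, Cost → SuppID: restricted closure across fragments reaches SuppID.
SName → PartNo, Cost: restricted closure across fragments reaches PartNo, Cost.
SuppID → Cost lies within R2.
Every dependency is enforceable on the fragments, so the decomposition is dependency-preserving.

none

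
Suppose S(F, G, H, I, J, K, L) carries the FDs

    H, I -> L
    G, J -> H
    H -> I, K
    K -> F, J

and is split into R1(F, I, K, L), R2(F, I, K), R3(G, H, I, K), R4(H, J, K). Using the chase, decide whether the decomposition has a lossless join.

Chase test. Columns are F, G, H, I, J, K, L; row i has aⱼ where attribute j ∈ Ri, else bᵢⱼ.
Initial tableau (one row per fragment):
  row 1: a1 b12 b13 a4 b15 a6 a7
  row 2: a1 b22 b23 a4 b25 a6 b27
  row 3: b31 a2 a3 a4 b35 a6 b37
  row 4: b41 b42 a3 b44 a5 a6 b47
Rows 3 and 4 agree on H; apply H→I, K and equate their I, K entries.
Rows 1 and 2 agree on K; apply K→F, J and equate their F, J entries.
Rows 1 and 3 agree on K; apply K→F, J and equate their F, J entries.
Rows 1 and 4 agree on K; apply K→F, J and equate their F, J entries.
Rows 3 and 4 agree on H, I; apply H, I→L and equate their L entries.
No row becomes fully distinguished — the join is lossy.

No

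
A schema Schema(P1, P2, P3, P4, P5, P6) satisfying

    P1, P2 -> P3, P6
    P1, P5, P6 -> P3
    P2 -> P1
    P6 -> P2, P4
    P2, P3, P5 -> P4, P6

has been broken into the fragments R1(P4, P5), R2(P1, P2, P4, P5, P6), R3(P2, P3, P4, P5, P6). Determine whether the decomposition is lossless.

Chase test. Columns are P1, P2, P3, P4, P5, P6; row i has aⱼ where attribute j ∈ Ri, else bᵢⱼ.
Initial tableau (one row per fragment):
  row 1: b11 b12 b13 a4 a5 b16
  row 2: a1 a2 b23 a4 a5 a6
  row 3: b31 a2 a3 a4 a5 a6
Rows 2 and 3 agree on P2; apply P2→P1 and equate their P1 entries.
Rows 2 and 3 agree on P1, P2; apply P1, P2→P3, P6 and equate their P3, P6 entries.
Row 2 is now all distinguished symbols — the join is lossless.

Yes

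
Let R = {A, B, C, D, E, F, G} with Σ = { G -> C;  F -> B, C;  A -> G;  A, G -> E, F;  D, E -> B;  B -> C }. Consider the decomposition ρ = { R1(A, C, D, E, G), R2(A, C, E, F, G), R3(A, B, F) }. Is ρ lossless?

Chase test. Columns are A, B, C, D, E, F, G; row i has aⱼ where attribute j ∈ Ri, else bᵢⱼ.
Initial tableau (one row per fragment):
  row 1: a1 b12 a3 a4 a5 b16 a7
  row 2: a1 b22 a3 b24 a5 a6 a7
  row 3: a1 a2 b33 b34 b35 a6 b37
Rows 2 and 3 agree on F; apply F→B, C and equate their B, C entries.
Rows 1 and 3 agree on A; apply A→G and equate their G entries.
Rows 1 and 2 agree on A, G; apply A, G→E, F and equate their E, F entries.
Rows 1 and 3 agree on A, G; apply A, G→E, F and equate their E, F entries.
Rows 1 and 2 agree on F; apply F→B, C and equate their B, C entries.
Row 1 is now all distinguished symbols — the join is lossless.

Yes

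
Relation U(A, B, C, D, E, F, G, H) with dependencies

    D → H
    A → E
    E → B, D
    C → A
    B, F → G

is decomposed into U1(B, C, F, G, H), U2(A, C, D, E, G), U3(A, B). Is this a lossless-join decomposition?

Chase test. Columns are A, B, C, D, E, F, G, H; row i has aⱼ where attribute j ∈ Ui, else bᵢⱼ.
Initial tableau (one row per fragment):
  row 1: b11 a2 a3 b14 b15 a6 a7 a8
  row 2: a1 b22 a3 a4 a5 b26 a7 b28
  row 3: a1 a2 b33 b34 b35 b36 b37 b38
Rows 2 and 3 agree on A; apply A→E and equate their E entries.
Rows 2 and 3 agree on E; apply E→B, D and equate their B, D entries.
Rows 1 and 2 agree on C; apply C→A and equate their A entries.
Rows 2 and 3 agree on D; apply D→H and equate their H entries.
Rows 1 and 2 agree on A; apply A→E and equate their E entries.
Rows 1 and 2 agree on E; apply E→B, D and equate their B, D entries.
Rows 1 and 2 agree on D; apply D→H and equate their H entries.
Row 1 is now all distinguished symbols — the join is lossless.

Yes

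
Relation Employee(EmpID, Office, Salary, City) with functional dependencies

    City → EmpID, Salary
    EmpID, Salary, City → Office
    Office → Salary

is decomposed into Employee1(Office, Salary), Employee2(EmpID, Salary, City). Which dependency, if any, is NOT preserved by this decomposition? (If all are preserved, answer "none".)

Check EmpID, Salary, City → Office: no single fragment contains all of {EmpID, Office, Salary, City}, and the restricted closure of {EmpID, Salary, City} across the fragments never reaches {Office}.
City → EmpID, Salary is preserved.
Office → Salary is preserved.

EmpID, Salary, City → Office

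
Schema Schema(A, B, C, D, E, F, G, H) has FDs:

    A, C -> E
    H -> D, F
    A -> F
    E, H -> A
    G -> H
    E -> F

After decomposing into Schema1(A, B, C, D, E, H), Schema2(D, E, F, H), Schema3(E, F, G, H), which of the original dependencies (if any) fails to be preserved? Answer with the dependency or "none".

A -> F

Check A → F: no single fragment contains all of {A, F}, and the restricted closure of {A} across the fragments never reaches {F}.
A, C → E is preserved.
H → D, F is preserved.
E, H → A is preserved.
G → H is preserved.
E → F is preserved.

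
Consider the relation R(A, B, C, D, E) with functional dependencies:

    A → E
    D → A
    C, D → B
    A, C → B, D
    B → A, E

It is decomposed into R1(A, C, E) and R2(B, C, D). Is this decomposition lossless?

Common attributes: R1 ∩ R2 = {C}.
No dependency enlarges {C}, so (C)⁺ = {C}.
The closure contains neither all of R1 = {A, C, E} nor all of R2 = {B, C, D}, so the common attributes are not a superkey of either fragment. The join is lossy.

No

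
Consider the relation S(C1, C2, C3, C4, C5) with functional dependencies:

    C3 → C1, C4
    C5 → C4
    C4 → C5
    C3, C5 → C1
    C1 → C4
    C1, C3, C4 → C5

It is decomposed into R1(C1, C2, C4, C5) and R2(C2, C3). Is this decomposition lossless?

No

Common attributes: R1 ∩ R2 = {C2}.
No dependency enlarges {C2}, so (C2)⁺ = {C2}.
The closure contains neither all of R1 = {C1, C2, C4, C5} nor all of R2 = {C2, C3}, so the common attributes are not a superkey of either fragment. The join is lossy.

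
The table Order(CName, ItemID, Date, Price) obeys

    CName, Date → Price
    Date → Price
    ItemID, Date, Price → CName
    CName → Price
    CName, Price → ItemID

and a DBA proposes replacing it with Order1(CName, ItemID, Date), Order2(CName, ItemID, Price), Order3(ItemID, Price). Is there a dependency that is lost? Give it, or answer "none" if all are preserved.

Check Date → Price: no single fragment contains all of {Date, Price}, and the restricted closure of {Date} across the fragments never reaches {Price}.
CName, Date → Price is preserved.
ItemID, Date, Price → CName is preserved.
CName → Price is preserved.
CName, Price → ItemID is preserved.

Date → Price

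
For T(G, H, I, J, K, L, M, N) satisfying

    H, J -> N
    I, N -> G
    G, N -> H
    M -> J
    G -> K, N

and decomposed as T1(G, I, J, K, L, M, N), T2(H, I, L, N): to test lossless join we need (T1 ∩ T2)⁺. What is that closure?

T1 ∩ T2 = {I, L, N}.
I, N → G applies, adding G
G, N → H applies, adding H
G → K, N applies, adding K
Closure: {G, H, I, K, L, N}.

G, H, I, K, L, N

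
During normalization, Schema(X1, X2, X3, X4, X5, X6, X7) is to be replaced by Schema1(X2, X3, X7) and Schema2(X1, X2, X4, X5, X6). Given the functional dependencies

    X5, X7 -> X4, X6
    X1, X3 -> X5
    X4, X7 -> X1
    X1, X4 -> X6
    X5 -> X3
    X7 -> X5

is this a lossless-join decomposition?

No

Common attributes: Schema1 ∩ Schema2 = {X2}.
No dependency enlarges {X2}, so (X2)⁺ = {X2}.
The closure contains neither all of Schema1 = {X2, X3, X7} nor all of Schema2 = {X1, X2, X4, X5, X6}, so the common attributes are not a superkey of either fragment. The join is lossy.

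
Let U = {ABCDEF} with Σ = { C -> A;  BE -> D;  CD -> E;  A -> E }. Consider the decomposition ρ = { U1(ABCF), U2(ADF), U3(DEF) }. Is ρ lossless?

Chase test. Columns are ABCDEF; row i has aⱼ where attribute j ∈ Ui, else bᵢⱼ.
Initial tableau (one row per fragment):
  row 1: a1 a2 a3 b14 b15 a6
  row 2: a1 b22 b23 a4 b25 a6
  row 3: b31 b32 b33 a4 a5 a6
Rows 1 and 2 agree on A; apply A→E and equate their E entries.
No row becomes fully distinguished — the join is lossy.

No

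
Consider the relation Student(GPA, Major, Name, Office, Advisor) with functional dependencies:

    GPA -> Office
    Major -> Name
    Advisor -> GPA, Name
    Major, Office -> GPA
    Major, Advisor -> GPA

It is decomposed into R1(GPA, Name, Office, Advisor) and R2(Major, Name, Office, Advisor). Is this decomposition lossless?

Yes

Common attributes: R1 ∩ R2 = {Name, Office, Advisor}.
Closure of {Name, Office, Advisor}: Advisor → GPA, Name applies, adding GPA. So (Name, Office, Advisor)⁺ = {GPA, Name, Office, Advisor}.
This closure contains every attribute of R1, so R1 ∩ R2 → R1. The join is lossless.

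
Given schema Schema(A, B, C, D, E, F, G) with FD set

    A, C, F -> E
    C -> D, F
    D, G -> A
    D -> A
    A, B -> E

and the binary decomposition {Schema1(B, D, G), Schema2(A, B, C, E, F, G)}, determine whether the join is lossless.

No

Common attributes: Schema1 ∩ Schema2 = {B, G}.
No dependency enlarges {B, G}, so (B, G)⁺ = {B, G}.
The closure contains neither all of Schema1 = {B, D, G} nor all of Schema2 = {A, B, C, E, F, G}, so the common attributes are not a superkey of either fragment. The join is lossy.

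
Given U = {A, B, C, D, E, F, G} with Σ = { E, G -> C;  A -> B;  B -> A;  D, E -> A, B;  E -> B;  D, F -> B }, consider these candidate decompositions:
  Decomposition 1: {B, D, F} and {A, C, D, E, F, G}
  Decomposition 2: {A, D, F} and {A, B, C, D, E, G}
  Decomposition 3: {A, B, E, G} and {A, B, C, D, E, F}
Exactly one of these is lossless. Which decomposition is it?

Decomposition 1: common = {D, F}, closure = {A, B, D, F} → lossless.
Decomposition 2: common = {A, D}, closure = {A, B, D} → lossy.
Decomposition 3: common = {A, B, E}, closure = {A, B, E} → lossy.

Decomposition 1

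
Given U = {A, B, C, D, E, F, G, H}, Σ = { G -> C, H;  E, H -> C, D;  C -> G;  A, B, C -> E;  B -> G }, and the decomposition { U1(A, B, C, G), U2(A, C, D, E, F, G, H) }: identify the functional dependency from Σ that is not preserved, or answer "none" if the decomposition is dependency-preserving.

Check A, B, C → E: no single fragment contains all of {A, B, C, E}, and the restricted closure of {A, B, C} across the fragments never reaches {E}.
G → C, H is preserved.
E, H → C, D is preserved.
C → G is preserved.
B → G is preserved.

A, B, C -> E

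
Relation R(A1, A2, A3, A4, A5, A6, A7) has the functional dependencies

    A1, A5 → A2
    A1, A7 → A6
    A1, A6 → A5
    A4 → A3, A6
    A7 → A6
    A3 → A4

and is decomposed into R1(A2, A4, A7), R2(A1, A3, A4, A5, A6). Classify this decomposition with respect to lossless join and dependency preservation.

Lossless test: (A4)⁺ = {A3, A4, A6}, which is a superkey of neither fragment — lossy.
Dependency preservation: the restricted closure of {A1, A5} across the fragments never reaches {A2}, so A1, A5 → A2 cannot be enforced without a join — not preserved.

lossy and not dependency-preserving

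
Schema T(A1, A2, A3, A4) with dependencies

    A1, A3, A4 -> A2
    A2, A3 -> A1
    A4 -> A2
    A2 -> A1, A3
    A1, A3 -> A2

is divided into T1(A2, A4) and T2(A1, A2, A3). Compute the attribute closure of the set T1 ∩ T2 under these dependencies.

A1, A2, A3

T1 ∩ T2 = {A2}.
A2 → A1, A3 applies, adding A1, A3
Closure: {A1, A2, A3}.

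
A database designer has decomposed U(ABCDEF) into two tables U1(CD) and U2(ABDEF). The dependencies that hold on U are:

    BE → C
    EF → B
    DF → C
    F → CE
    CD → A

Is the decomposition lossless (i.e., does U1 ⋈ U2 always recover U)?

Common attributes: U1 ∩ U2 = {D}.
No dependency enlarges {D}, so (D)⁺ = {D}.
The closure contains neither all of U1 = {CD} nor all of U2 = {ABDEF}, so the common attributes are not a superkey of either fragment. The join is lossy.

No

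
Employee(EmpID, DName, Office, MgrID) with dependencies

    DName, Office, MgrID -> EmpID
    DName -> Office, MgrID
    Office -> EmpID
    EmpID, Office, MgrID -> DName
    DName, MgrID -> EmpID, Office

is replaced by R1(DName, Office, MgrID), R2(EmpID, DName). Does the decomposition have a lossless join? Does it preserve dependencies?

Lossless test: (DName)⁺ = {EmpID, DName, Office, MgrID}, which contains all of one fragment — lossless.
Dependency preservation: the restricted closure of {Office} across the fragments never reaches {EmpID}, so Office → EmpID cannot be enforced without a join — not preserved.

lossless but not dependency-preserving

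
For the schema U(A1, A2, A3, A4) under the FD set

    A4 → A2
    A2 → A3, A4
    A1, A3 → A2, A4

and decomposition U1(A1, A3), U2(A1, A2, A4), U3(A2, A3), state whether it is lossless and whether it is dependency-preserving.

lossless but not dependency-preserving

Lossless test (chase): Rows 2 and 3 agree on A2; apply A2→A3, A4 and equate their A3, A4 entries. Rows 1 and 2 agree on A1, A3; apply A1, A3→A2, A4 and equate their A2, A4 entries. Row 1 is now all distinguished symbols — the join is lossless.
Dependency preservation: the restricted closure of {A1, A3} across the fragments never reaches {A2, A4}, so A1, A3 → A2, A4 cannot be enforced without a join — not preserved.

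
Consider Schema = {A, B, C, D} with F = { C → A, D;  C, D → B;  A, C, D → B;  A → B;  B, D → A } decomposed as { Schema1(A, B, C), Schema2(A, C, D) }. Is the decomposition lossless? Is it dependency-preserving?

lossless but not dependency-preserving

Lossless test: (A, C)⁺ = {A, B, C, D}, which contains all of one fragment — lossless.
Dependency preservation: the restricted closure of {B, D} across the fragments never reaches {A}, so B, D → A cannot be enforced without a join — not preserved.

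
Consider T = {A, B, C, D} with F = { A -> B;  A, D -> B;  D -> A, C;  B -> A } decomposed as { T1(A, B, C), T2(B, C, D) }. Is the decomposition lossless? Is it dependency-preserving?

Lossless test: (B, C)⁺ = {A, B, C}, which contains all of one fragment — lossless.
Dependency preservation: A, D → B; D → A, C are not contained in any single fragment, but the restricted closure of each left-hand side across the fragments still reaches the right-hand side; the remaining FDs each lie inside some fragment. All dependencies are preserved.

lossless and dependency-preserving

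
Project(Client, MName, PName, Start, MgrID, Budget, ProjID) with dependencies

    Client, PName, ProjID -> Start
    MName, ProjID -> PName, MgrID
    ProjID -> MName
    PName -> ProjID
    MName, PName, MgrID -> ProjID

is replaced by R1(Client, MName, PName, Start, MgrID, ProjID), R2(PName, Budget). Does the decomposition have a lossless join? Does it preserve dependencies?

Lossless test: (PName)⁺ = {MName, PName, MgrID, ProjID}, which is a superkey of neither fragment — lossy.
Dependency preservation: every FD's attributes lie within a single fragment, so each can be enforced locally — preserved.

lossy but dependency-preserving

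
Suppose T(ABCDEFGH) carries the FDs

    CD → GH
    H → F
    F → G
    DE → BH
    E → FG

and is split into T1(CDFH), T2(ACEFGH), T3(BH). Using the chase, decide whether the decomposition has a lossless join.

No

Chase test. Columns are ABCDEFGH; row i has aⱼ where attribute j ∈ Ti, else bᵢⱼ.
Initial tableau (one row per fragment):
  row 1: b11 b12 a3 a4 b15 a6 b17 a8
  row 2: a1 b22 a3 b24 a5 a6 a7 a8
  row 3: b31 a2 b33 b34 b35 b36 b37 a8
Rows 1 and 3 agree on H; apply H→F and equate their F entries.
Rows 1 and 2 agree on F; apply F→G and equate their G entries.
Rows 1 and 3 agree on F; apply F→G and equate their G entries.
No row becomes fully distinguished — the join is lossy.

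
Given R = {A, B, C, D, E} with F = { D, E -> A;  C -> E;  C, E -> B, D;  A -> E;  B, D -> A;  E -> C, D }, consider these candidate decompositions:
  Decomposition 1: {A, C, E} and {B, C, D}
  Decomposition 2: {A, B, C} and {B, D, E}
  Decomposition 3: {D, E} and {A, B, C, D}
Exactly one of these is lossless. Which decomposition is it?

Decomposition 1

Decomposition 1: common = {C}, closure = {A, B, C, D, E} → lossless.
Decomposition 2: common = {B}, closure = {B} → lossy.
Decomposition 3: common = {D}, closure = {D} → lossy.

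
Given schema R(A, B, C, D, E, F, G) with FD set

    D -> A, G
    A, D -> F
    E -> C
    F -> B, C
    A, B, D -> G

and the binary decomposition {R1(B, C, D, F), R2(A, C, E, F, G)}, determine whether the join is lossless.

Common attributes: R1 ∩ R2 = {C, F}.
Closure of {C, F}: F → B, C applies, adding B. So (C, F)⁺ = {B, C, F}.
The closure contains neither all of R1 = {B, C, D, F} nor all of R2 = {A, C, E, F, G}, so the common attributes are not a superkey of either fragment. The join is lossy.

No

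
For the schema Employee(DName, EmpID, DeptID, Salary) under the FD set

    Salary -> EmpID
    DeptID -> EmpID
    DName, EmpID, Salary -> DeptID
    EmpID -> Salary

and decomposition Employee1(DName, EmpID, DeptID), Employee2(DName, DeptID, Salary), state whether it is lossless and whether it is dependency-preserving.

Lossless test: (DName, DeptID)⁺ = {DName, EmpID, DeptID, Salary}, which contains all of one fragment — lossless.
Dependency preservation: the restricted closure of {Salary} across the fragments never reaches {EmpID}, so Salary → EmpID cannot be enforced without a join — not preserved.

lossless but not dependency-preserving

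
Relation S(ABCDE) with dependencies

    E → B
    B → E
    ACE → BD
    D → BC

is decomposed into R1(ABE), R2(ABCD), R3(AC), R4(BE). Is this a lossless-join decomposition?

Chase test. Columns are ABCDE; row i has aⱼ where attribute j ∈ Ri, else bᵢⱼ.
Initial tableau (one row per fragment):
  row 1: a1 a2 b13 b14 a5
  row 2: a1 a2 a3 a4 b25
  row 3: a1 b32 a3 b34 b35
  row 4: b41 a2 b43 b44 a5
Rows 1 and 2 agree on B; apply B→E and equate their E entries.
Row 2 is now all distinguished symbols — the join is lossless.

Yes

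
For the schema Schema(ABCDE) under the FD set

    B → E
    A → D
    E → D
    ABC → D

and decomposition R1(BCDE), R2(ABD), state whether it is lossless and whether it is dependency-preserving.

lossy but dependency-preserving

Lossless test: (BD)⁺ = {BDE}, which is a superkey of neither fragment — lossy.
Dependency preservation: ABC → D is not contained in any single fragment, but the restricted closure of its left-hand side across the fragments still reaches the right-hand side; the remaining FDs each lie inside some fragment. All dependencies are preserved.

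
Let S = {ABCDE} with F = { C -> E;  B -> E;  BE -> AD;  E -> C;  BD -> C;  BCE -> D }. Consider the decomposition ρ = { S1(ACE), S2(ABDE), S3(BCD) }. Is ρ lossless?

Chase test. Columns are ABCDE; row i has aⱼ where attribute j ∈ Si, else bᵢⱼ.
Initial tableau (one row per fragment):
  row 1: a1 b12 a3 b14 a5
  row 2: a1 a2 b23 a4 a5
  row 3: b31 a2 a3 a4 b35
Rows 1 and 3 agree on C; apply C→E and equate their E entries.
Rows 2 and 3 agree on BE; apply BE→AD and equate their AD entries.
Rows 1 and 2 agree on E; apply E→C and equate their C entries.
Row 2 is now all distinguished symbols — the join is lossless.

Yes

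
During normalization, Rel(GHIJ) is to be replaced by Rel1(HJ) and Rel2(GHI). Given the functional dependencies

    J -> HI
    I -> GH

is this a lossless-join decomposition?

No

Common attributes: Rel1 ∩ Rel2 = {H}.
No dependency enlarges {H}, so (H)⁺ = {H}.
The closure contains neither all of Rel1 = {HJ} nor all of Rel2 = {GHI}, so the common attributes are not a superkey of either fragment. The join is lossy.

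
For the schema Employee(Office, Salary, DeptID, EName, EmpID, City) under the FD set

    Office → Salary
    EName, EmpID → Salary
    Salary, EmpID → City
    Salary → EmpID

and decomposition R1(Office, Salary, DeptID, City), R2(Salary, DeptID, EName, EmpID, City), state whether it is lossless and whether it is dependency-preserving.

lossy but dependency-preserving

Lossless test: (Salary, DeptID, City)⁺ = {Salary, DeptID, EmpID, City}, which is a superkey of neither fragment — lossy.
Dependency preservation: every FD's attributes lie within a single fragment, so each can be enforced locally — preserved.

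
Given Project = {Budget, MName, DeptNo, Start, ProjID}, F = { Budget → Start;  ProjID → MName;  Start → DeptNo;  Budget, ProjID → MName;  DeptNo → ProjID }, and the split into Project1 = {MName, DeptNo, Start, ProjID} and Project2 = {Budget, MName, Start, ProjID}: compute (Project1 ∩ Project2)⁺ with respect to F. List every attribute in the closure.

Project1 ∩ Project2 = {MName, Start, ProjID}.
Start → DeptNo applies, adding DeptNo
Closure: {MName, DeptNo, Start, ProjID}.

MName, DeptNo, Start, ProjID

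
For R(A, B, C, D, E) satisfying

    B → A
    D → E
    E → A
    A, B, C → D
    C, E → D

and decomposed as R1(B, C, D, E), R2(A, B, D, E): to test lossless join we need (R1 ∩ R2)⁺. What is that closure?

R1 ∩ R2 = {B, D, E}.
B → A applies, adding A
Closure: {A, B, D, E}.

A, B, D, E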